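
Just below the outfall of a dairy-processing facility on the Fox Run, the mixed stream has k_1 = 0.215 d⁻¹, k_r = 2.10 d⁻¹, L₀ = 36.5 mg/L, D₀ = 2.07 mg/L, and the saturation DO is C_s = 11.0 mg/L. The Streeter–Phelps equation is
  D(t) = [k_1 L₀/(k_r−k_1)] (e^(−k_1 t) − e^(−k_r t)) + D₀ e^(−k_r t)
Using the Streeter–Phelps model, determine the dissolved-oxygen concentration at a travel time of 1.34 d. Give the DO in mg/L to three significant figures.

k_1 L₀/(k_r−k_1) = 0.215×36.5/(2.10−0.215) = 7.848/1.885 = 4.163 mg/L.
e^(−k_1 t) = e^(−0.215×1.340) = 0.7497; e^(−k_r t) = e^(−2.10×1.340) = 0.05996.
D = 4.163 × (0.7497 − 0.05996) + 2.07 × 0.05996 = 2.871 + 0.1241 = 2.996 mg/L.
DO = C_s − D = 11.0 − 2.996 = 8.004 mg/L.

DO ≈ 8.00 mg/L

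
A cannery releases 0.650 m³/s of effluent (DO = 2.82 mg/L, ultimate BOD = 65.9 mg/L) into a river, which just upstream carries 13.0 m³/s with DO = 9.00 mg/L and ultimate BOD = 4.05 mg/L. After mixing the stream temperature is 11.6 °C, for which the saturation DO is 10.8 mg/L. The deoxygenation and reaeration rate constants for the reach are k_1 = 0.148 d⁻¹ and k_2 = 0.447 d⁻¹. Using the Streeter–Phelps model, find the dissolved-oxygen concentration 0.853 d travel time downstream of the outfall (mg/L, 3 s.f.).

DO ≈ 8.68 mg/L

Mixed DO = (13.0×9.00 + 0.650×2.82)/(13.0+0.650) = 118.8/13.65 = 8.706 mg/L.
Mixed L₀ = (13.0×4.05 + 0.650×65.9)/(13.65) = 95.49/13.65 = 6.995 mg/L.
Initial deficit D₀ = C_s − DO₀ = 10.8 − 8.706 = 2.094 mg/L.
D(0.853) = [0.148×6.995/(0.447−0.148)](e^(−0.148×0.853) − e^(−0.447×0.853)) + 2.094 e^(−0.447×0.853)
= 3.463 × (0.8814 − 0.6830) + 2.094 × 0.6830 = 2.117 mg/L.
DO = 10.8 − 2.117 = 8.683 mg/L.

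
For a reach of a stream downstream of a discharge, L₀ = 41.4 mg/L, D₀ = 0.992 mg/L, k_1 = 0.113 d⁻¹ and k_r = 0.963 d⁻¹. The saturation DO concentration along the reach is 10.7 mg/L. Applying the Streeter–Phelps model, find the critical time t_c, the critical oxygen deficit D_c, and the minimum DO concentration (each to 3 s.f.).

t_c ≈ 2.29 d; D_c ≈ 3.75 mg/L; min DO ≈ 6.95 mg/L

At the critical point dD/dt = 0, so k_1 L₀ e^(−k_1 t) = k_r D. Substituting D(t) from the Streeter–Phelps equation and solving for t gives
t_c = ln[(k_r/k_1)(1 − D₀(k_r−k_1)/(k_1 L₀))] / (k_r−k_1).
Here k_r−k_1 = 0.8500 d⁻¹ and 1 − D₀(k_r−k_1)/(k_1 L₀) = 1 − 0.992×0.8500/(0.113×41.4) = 0.8198, so
t_c = ln(8.522 × 0.8198) / 0.8500 = 1.944 / 0.8500 = 2.287 d.
D_c = (k_1/k_r) L₀ e^(−k_1 t_c) = (0.113/0.963) × 41.4 × e^(−0.113×2.287) = 0.1173 × 41.4 × 0.7723 = 3.752 mg/L.
Minimum DO = C_s − D_c = 10.7 − 3.752 = 6.948 mg/L.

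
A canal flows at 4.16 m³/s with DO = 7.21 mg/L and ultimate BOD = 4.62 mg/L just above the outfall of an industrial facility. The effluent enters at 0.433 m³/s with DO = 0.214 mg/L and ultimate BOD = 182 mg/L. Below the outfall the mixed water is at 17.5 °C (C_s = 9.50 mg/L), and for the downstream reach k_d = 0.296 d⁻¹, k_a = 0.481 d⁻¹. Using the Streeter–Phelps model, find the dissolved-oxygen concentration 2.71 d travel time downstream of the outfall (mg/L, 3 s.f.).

DO ≈ 2.66 mg/L

Mixed DO = (4.16×7.21 + 0.433×0.214)/(4.16+0.433) = 30.09/4.593 = 6.550 mg/L.
Mixed L₀ = (4.16×4.62 + 0.433×182)/(4.593) = 98.03/4.593 = 21.34 mg/L.
Initial deficit D₀ = C_s − DO₀ = 9.50 − 6.550 = 2.950 mg/L.
D(2.71) = [0.296×21.34/(0.481−0.296)](e^(−0.296×2.71) − e^(−0.481×2.71)) + 2.950 e^(−0.481×2.71)
= 34.15 × (0.4484 − 0.2716) + 2.950 × 0.2716 = 6.838 mg/L.
DO = 9.50 − 6.838 = 2.662 mg/L.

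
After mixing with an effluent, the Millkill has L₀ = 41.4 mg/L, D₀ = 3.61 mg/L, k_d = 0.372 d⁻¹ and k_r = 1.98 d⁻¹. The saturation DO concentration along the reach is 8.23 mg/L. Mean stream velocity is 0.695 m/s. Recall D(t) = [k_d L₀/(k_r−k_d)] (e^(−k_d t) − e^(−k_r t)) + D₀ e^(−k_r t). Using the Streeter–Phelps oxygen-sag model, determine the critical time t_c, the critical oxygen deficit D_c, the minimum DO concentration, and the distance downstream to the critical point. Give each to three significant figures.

t_c ≈ 0.746 d; D_c ≈ 5.89 mg/L; min DO ≈ 2.34 mg/L; x_c ≈ 44.8 km

At the critical point dD/dt = 0, so k_d L₀ e^(−k_d t) = k_r D. Substituting D(t) from the Streeter–Phelps equation and solving for t gives
t_c = ln[(k_r/k_d)(1 − D₀(k_r−k_d)/(k_d L₀))] / (k_r−k_d).
Here k_r−k_d = 1.608 d⁻¹ and 1 − D₀(k_r−k_d)/(k_d L₀) = 1 − 3.61×1.608/(0.372×41.4) = 0.6231, so
t_c = ln(5.323 × 0.6231) / 1.608 = 1.199 / 1.608 = 0.7456 d.
D_c = (k_d/k_r) L₀ e^(−k_d t_c) = (0.372/1.98) × 41.4 × e^(−0.372×0.7456) = 0.1879 × 41.4 × 0.7578 = 5.894 mg/L.
Minimum DO = C_s − D_c = 8.23 − 5.894 = 2.336 mg/L.
x_c = v t_c = 0.695 m/s × 0.7456 d × 86400 s/d = 44770 m ≈ 44.8 km.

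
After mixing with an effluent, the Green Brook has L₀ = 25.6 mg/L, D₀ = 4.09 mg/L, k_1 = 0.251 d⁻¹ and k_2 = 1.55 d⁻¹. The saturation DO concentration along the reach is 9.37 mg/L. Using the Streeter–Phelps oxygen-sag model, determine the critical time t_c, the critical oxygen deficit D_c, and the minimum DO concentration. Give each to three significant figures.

t_c ≈ 0.0516 d; D_c ≈ 4.09 mg/L; min DO ≈ 5.28 mg/L

t_c = [1/(k_2−k_1)] ln[(k_2/k_1)(1 − D₀(k_2−k_1)/(k_1 L₀))]
= [1/(1.55−0.251)] ln[(1.55/0.251)(1 − 4.09×1.299/(0.251×25.6))]
= (1/1.299) ln[6.175 × 0.1732] = 0.7698 × ln(1.069) = 0.7698 × 0.06705 = 0.05161 d.
L(t_c) = L₀ e^(−k_1 t_c) = 25.6 × 0.9871 = 25.27 mg/L, and at the critical point k_2 D_c = k_1 L, so D_c = (0.251/1.55) × 25.27 = 4.092 mg/L.
Minimum DO = C_s − D_c = 9.37 − 4.092 = 5.278 mg/L.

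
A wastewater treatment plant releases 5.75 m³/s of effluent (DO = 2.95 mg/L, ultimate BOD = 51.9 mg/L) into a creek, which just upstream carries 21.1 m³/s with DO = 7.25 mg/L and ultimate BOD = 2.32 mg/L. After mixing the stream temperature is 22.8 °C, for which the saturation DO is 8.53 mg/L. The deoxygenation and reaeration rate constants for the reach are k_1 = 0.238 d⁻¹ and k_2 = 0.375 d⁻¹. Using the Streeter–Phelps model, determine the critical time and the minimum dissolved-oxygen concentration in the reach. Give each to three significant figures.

Mixed DO = (21.1×7.25 + 5.75×2.95)/(21.1+5.75) = 169.9/26.85 = 6.329 mg/L.
Mixed L₀ = (21.1×2.32 + 5.75×51.9)/(26.85) = 347.4/26.85 = 12.94 mg/L.
Initial deficit D₀ = C_s − DO₀ = 8.53 − 6.329 = 2.201 mg/L.
t_c = (1/0.1370) ln[(0.375/0.238)(1 − 2.201×0.1370/(0.238×12.94))] = 7.299 × ln(1.421) = 2.566 d.
D_c = (0.238/0.375) × 12.94 × e^(−0.238×2.566) = 0.6347 × 12.94 × 0.5429 = 4.458 mg/L.
Minimum DO = 8.53 − 4.458 = 4.072 mg/L.

t_c ≈ 2.57 d; minimum DO ≈ 4.07 mg/L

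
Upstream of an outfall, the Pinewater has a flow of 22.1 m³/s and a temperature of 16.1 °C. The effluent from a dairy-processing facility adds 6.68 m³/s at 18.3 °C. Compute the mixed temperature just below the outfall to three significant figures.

Flow-weighted mixing: C = (Q_r C_r + Q_w C_w)/(Q_r + Q_w)
= (22.1×16.1 + 6.68×18.3)/(22.1 + 6.68) = 478.1/28.78 = 16.61 °C.

16.6 °C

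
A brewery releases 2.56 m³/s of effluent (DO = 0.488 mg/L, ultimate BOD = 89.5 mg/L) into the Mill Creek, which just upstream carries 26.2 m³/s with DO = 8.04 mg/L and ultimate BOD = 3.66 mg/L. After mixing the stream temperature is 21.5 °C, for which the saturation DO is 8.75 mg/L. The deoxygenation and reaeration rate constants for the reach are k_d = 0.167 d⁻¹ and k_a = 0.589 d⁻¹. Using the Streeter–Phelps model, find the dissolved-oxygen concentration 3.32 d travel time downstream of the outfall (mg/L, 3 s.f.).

DO ≈ 6.62 mg/L

Mixed DO = (26.2×8.04 + 2.56×0.488)/(26.2+2.56) = 211.9/28.76 = 7.368 mg/L.
Mixed L₀ = (26.2×3.66 + 2.56×89.5)/(28.76) = 325.0/28.76 = 11.30 mg/L.
Initial deficit D₀ = C_s − DO₀ = 8.75 − 7.368 = 1.382 mg/L.
D(3.32) = [0.167×11.30/(0.589−0.167)](e^(−0.167×3.32) − e^(−0.589×3.32)) + 1.382 e^(−0.589×3.32)
= 4.472 × (0.5744 − 0.1415) + 1.382 × 0.1415 = 2.132 mg/L.
DO = 8.75 − 2.132 = 6.618 mg/L.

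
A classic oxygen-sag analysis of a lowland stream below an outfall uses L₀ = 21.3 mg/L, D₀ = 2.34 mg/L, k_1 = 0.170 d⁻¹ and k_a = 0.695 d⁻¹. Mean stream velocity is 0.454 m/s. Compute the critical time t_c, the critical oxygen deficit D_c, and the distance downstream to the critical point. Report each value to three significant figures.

t_c ≈ 1.89 d; D_c ≈ 3.78 mg/L; x_c ≈ 74.2 km

With k_a/k_1 = 4.088 and 1 − D₀(k_a−k_1)/(k_1 L₀) = 0.6607,
t_c = ln(4.088 × 0.6607) / (0.695 − 0.170) = ln(2.701) / 0.5250 = 0.9937/0.5250 = 1.893 d.
D_c = (k_1/k_a) L₀ e^(−k_1 t_c) = (0.170/0.695) × 21.3 × e^(−0.170×1.893) = 0.2446 × 21.3 × 0.7249 = 3.777 mg/L.
x_c = v t_c = 0.454 m/s × 1.893 d × 86400 s/d = 74240 m ≈ 74.2 km.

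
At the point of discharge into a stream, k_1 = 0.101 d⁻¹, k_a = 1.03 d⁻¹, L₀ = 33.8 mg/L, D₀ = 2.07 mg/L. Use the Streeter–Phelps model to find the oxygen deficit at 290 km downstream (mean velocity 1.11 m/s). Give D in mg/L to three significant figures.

D ≈ 2.64 mg/L

Travel time t = x/v = 290 km / (1.11 m/s) = 290000 m / 1.11 m/s = 261300 s = 3.024 d.
k_1 L₀/(k_a−k_1) = 0.101×33.8/(1.03−0.101) = 3.414/0.9290 = 3.675 mg/L.
e^(−k_1 t) = e^(−0.101×3.024) = 0.7368; e^(−k_a t) = e^(−1.03×3.024) = 0.04440.
D = 3.675 × (0.7368 − 0.04440) + 2.07 × 0.04440 = 2.544 + 0.09190 = 2.636 mg/L.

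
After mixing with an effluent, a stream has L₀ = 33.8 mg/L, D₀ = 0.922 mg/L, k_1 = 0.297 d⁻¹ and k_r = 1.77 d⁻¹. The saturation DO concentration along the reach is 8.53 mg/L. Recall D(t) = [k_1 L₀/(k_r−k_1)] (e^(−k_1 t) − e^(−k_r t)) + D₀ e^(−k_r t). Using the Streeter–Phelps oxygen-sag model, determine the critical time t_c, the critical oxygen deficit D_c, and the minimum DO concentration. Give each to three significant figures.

With k_r/k_1 = 5.960 and 1 − D₀(k_r−k_1)/(k_1 L₀) = 0.8647,
t_c = ln(5.960 × 0.8647) / (1.77 − 0.297) = ln(5.153) / 1.473 = 1.640/1.473 = 1.113 d.
D_c = (k_1/k_r) L₀ e^(−k_1 t_c) = (0.297/1.77) × 33.8 × e^(−0.297×1.113) = 0.1678 × 33.8 × 0.7185 = 4.075 mg/L.
Minimum DO = C_s − D_c = 8.53 − 4.075 = 4.455 mg/L.

t_c ≈ 1.11 d; D_c ≈ 4.07 mg/L; min DO ≈ 4.46 mg/L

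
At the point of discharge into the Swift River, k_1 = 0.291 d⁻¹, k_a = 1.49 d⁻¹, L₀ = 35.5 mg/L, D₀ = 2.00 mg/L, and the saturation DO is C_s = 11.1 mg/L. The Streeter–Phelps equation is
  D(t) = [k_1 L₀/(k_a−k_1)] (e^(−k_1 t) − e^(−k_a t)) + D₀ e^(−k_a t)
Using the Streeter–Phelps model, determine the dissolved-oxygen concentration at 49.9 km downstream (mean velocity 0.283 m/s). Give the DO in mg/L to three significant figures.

Travel time t = x/v = 49.9 km / (0.283 m/s) = 49900 m / 0.283 m/s = 176300 s = 2.041 d.
k_1 L₀/(k_a−k_1) = 0.291×35.5/(1.49−0.291) = 10.33/1.199 = 8.616 mg/L.
e^(−k_1 t) = e^(−0.291×2.041) = 0.5522; e^(−k_a t) = e^(−1.49×2.041) = 0.04780.
D = 8.616 × (0.5522 − 0.04780) + 2.00 × 0.04780 = 4.346 + 0.09559 = 4.441 mg/L.
DO = C_s − D = 11.1 − 4.441 = 6.659 mg/L.

DO ≈ 6.66 mg/L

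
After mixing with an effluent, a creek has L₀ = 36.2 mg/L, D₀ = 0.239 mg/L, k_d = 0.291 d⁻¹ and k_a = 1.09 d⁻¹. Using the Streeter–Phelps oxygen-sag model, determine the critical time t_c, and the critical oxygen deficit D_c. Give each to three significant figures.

t_c = [1/(k_a−k_d)] ln[(k_a/k_d)(1 − D₀(k_a−k_d)/(k_d L₀))]
= [1/(1.09−0.291)] ln[(1.09/0.291)(1 − 0.239×0.7990/(0.291×36.2))]
= (1/0.7990) ln[3.746 × 0.9819] = 1.252 × ln(3.678) = 1.252 × 1.302 = 1.630 d.
D_c = (k_d/k_a) L₀ e^(−k_d t_c) = (0.291/1.09) × 36.2 × e^(−0.291×1.630) = 0.2670 × 36.2 × 0.6223 = 6.014 mg/L.

t_c ≈ 1.63 d; D_c ≈ 6.01 mg/L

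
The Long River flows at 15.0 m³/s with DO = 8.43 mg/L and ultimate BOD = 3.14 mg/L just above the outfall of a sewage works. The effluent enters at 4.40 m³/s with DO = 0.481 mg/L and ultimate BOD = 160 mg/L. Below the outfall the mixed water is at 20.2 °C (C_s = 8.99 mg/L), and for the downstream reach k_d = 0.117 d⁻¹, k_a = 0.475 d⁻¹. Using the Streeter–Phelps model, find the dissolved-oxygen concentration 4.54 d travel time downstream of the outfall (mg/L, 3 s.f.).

DO ≈ 2.74 mg/L

Mixed DO = (15.0×8.43 + 4.40×0.481)/(15.0+4.40) = 128.6/19.40 = 6.627 mg/L.
Mixed L₀ = (15.0×3.14 + 4.40×160)/(19.40) = 751.1/19.40 = 38.72 mg/L.
Initial deficit D₀ = C_s − DO₀ = 8.99 − 6.627 = 2.363 mg/L.
D(4.54) = [0.117×38.72/(0.475−0.117)](e^(−0.117×4.54) − e^(−0.475×4.54)) + 2.363 e^(−0.475×4.54)
= 12.65 × (0.5879 − 0.1157) + 2.363 × 0.1157 = 6.248 mg/L.
DO = 8.99 − 6.248 = 2.742 mg/L.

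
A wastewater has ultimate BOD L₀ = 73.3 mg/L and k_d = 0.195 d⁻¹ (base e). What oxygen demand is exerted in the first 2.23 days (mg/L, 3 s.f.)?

y ≈ 25.8 mg/L

y_t = L₀(1 − e^(−k_d t)) = 73.3 × (1 − e^(−0.195×2.23))
= 73.3 × (1 − 0.6474) = 73.3 × 0.3526 = 25.85 mg/L.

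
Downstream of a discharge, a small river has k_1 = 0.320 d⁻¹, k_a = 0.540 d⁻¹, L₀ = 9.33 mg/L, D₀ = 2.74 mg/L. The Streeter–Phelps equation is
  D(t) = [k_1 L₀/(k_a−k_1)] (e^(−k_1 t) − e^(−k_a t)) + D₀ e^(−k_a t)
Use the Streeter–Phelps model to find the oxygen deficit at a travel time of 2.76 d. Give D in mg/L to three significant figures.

k_1 L₀/(k_a−k_1) = 0.320×9.33/(0.540−0.320) = 2.986/0.2200 = 13.57 mg/L.
e^(−k_1 t) = e^(−0.320×2.760) = 0.4135; e^(−k_a t) = e^(−0.540×2.760) = 0.2253.
D = 13.57 × (0.4135 − 0.2253) + 2.74 × 0.2253 = 2.554 + 0.6173 = 3.171 mg/L.

D ≈ 3.17 mg/L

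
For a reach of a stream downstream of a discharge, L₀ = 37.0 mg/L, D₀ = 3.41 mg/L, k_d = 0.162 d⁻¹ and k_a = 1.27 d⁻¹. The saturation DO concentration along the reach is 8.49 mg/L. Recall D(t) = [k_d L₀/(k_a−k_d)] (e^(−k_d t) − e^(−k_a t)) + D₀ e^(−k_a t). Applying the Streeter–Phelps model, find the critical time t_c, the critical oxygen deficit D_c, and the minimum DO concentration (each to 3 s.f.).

At the critical point dD/dt = 0, so k_d L₀ e^(−k_d t) = k_a D. Substituting D(t) from the Streeter–Phelps equation and solving for t gives
t_c = ln[(k_a/k_d)(1 − D₀(k_a−k_d)/(k_d L₀))] / (k_a−k_d).
Here k_a−k_d = 1.108 d⁻¹ and 1 − D₀(k_a−k_d)/(k_d L₀) = 1 − 3.41×1.108/(0.162×37.0) = 0.3697, so
t_c = ln(7.840 × 0.3697) / 1.108 = 1.064 / 1.108 = 0.9603 d.
L(t_c) = L₀ e^(−k_d t_c) = 37.0 × 0.8559 = 31.67 mg/L, and at the critical point k_a D_c = k_d L, so D_c = (0.162/1.27) × 31.67 = 4.040 mg/L.
Minimum DO = C_s − D_c = 8.49 − 4.040 = 4.450 mg/L.

t_c ≈ 0.960 d; D_c ≈ 4.04 mg/L; min DO ≈ 4.45 mg/L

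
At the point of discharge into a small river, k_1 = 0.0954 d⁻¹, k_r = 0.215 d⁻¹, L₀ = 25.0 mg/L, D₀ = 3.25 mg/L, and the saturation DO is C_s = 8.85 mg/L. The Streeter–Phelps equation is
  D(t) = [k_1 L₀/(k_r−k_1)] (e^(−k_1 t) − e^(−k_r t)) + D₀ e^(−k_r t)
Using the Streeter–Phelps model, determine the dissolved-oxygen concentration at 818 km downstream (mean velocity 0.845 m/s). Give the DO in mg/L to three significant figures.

DO ≈ 3.50 mg/L

Travel time t = x/v = 818 km / (0.845 m/s) = 818000 m / 0.845 m/s = 968000 s = 11.20 d.
k_1 L₀/(k_r−k_1) = 0.0954×25.0/(0.215−0.0954) = 2.385/0.1196 = 19.94 mg/L.
e^(−k_1 t) = e^(−0.0954×11.20) = 0.3434; e^(−k_r t) = e^(−0.215×11.20) = 0.08991.
D = 19.94 × (0.3434 − 0.08991) + 3.25 × 0.08991 = 5.055 + 0.2922 = 5.347 mg/L.
DO = C_s − D = 8.85 − 5.347 = 3.503 mg/L.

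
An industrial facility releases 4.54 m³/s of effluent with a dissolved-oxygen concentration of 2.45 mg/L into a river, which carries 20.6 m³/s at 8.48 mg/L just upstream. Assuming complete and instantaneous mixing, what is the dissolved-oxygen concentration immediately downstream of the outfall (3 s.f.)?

7.39 mg/L

Flow-weighted mixing: C = (Q_r C_r + Q_w C_w)/(Q_r + Q_w)
= (20.6×8.48 + 4.54×2.45)/(20.6 + 4.54) = 185.8/25.14 = 7.391 mg/L.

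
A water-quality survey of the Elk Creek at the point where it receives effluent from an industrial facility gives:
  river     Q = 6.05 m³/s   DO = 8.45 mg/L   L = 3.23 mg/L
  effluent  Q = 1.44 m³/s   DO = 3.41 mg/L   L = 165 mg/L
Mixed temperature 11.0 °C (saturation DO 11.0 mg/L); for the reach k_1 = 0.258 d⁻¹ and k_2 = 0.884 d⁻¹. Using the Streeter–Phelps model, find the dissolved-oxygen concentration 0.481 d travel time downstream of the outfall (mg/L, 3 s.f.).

DO ≈ 5.45 mg/L

Mixed DO = (6.05×8.45 + 1.44×3.41)/(6.05+1.44) = 56.03/7.490 = 7.481 mg/L.
Mixed L₀ = (6.05×3.23 + 1.44×165)/(7.490) = 257.1/7.490 = 34.33 mg/L.
Initial deficit D₀ = C_s − DO₀ = 11.0 − 7.481 = 3.519 mg/L.
D(0.481) = [0.258×34.33/(0.884−0.258)](e^(−0.258×0.481) − e^(−0.884×0.481)) + 3.519 e^(−0.884×0.481)
= 14.15 × (0.8833 − 0.6536) + 3.519 × 0.6536 = 5.550 mg/L.
DO = 11.0 − 5.550 = 5.450 mg/L.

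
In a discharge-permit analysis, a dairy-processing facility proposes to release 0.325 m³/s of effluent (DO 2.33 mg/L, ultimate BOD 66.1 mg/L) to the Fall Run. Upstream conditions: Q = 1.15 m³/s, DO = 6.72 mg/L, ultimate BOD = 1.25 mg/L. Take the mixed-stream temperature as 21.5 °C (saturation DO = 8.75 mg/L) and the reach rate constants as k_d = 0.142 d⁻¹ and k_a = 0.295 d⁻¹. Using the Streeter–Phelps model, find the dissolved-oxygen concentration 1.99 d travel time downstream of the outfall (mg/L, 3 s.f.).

Mixed DO = (1.15×6.72 + 0.325×2.33)/(1.15+0.325) = 8.485/1.475 = 5.753 mg/L.
Mixed L₀ = (1.15×1.25 + 0.325×66.1)/(1.475) = 22.92/1.475 = 15.54 mg/L.
Initial deficit D₀ = C_s − DO₀ = 8.75 − 5.753 = 2.997 mg/L.
D(1.99) = [0.142×15.54/(0.295−0.142)](e^(−0.142×1.99) − e^(−0.295×1.99)) + 2.997 e^(−0.295×1.99)
= 14.42 × (0.7538 − 0.5560) + 2.997 × 0.5560 = 4.520 mg/L.
DO = 8.75 − 4.520 = 4.230 mg/L.

DO ≈ 4.23 mg/L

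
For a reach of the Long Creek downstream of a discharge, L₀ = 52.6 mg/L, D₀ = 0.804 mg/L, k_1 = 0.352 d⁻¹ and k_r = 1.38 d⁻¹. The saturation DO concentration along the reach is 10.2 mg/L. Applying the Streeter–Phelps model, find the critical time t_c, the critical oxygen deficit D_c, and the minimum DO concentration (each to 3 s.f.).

t_c = [1/(k_r−k_1)] ln[(k_r/k_1)(1 − D₀(k_r−k_1)/(k_1 L₀))]
= [1/(1.38−0.352)] ln[(1.38/0.352)(1 − 0.804×1.028/(0.352×52.6))]
= (1/1.028) ln[3.920 × 0.9554] = 0.9728 × ln(3.745) = 0.9728 × 1.321 = 1.285 d.
D_c = (k_1/k_r) L₀ e^(−k_1 t_c) = (0.352/1.38) × 52.6 × e^(−0.352×1.285) = 0.2551 × 52.6 × 0.6362 = 8.536 mg/L.
Minimum DO = C_s − D_c = 10.2 − 8.536 = 1.664 mg/L.

t_c ≈ 1.28 d; D_c ≈ 8.54 mg/L; min DO ≈ 1.66 mg/L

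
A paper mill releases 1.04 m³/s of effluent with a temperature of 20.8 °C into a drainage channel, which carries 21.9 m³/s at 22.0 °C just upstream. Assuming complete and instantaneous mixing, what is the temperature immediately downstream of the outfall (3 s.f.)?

21.9 °C

Flow-weighted mixing: C = (Q_r C_r + Q_w C_w)/(Q_r + Q_w)
= (21.9×22.0 + 1.04×20.8)/(21.9 + 1.04) = 503.4/22.94 = 21.95 °C.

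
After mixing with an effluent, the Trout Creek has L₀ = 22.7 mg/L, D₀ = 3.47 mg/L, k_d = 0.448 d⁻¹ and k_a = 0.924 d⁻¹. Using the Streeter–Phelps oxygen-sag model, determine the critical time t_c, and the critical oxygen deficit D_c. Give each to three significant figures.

t_c ≈ 1.15 d; D_c ≈ 6.58 mg/L

At the critical point dD/dt = 0, so k_d L₀ e^(−k_d t) = k_a D. Substituting D(t) from the Streeter–Phelps equation and solving for t gives
t_c = ln[(k_a/k_d)(1 − D₀(k_a−k_d)/(k_d L₀))] / (k_a−k_d).
Here k_a−k_d = 0.4760 d⁻¹ and 1 − D₀(k_a−k_d)/(k_d L₀) = 1 − 3.47×0.4760/(0.448×22.7) = 0.8376, so
t_c = ln(2.062 × 0.8376) / 0.4760 = 0.5467 / 0.4760 = 1.148 d.
L(t_c) = L₀ e^(−k_d t_c) = 22.7 × 0.5978 = 13.57 mg/L, and at the critical point k_a D_c = k_d L, so D_c = (0.448/0.924) × 13.57 = 6.579 mg/L.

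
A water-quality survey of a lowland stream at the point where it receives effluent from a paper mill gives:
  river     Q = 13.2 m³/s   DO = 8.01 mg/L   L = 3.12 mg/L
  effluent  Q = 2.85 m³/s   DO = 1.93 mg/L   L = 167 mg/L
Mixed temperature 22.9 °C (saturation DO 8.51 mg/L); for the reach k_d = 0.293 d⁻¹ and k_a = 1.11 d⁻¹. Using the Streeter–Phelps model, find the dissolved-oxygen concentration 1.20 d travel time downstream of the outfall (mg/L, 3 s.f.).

DO ≈ 3.01 mg/L

Mixed DO = (13.2×8.01 + 2.85×1.93)/(13.2+2.85) = 111.2/16.05 = 6.930 mg/L.
Mixed L₀ = (13.2×3.12 + 2.85×167)/(16.05) = 517.1/16.05 = 32.22 mg/L.
Initial deficit D₀ = C_s − DO₀ = 8.51 − 6.930 = 1.580 mg/L.
D(1.20) = [0.293×32.22/(1.11−0.293)](e^(−0.293×1.20) − e^(−1.11×1.20)) + 1.580 e^(−1.11×1.20)
= 11.56 × (0.7036 − 0.2639) + 1.580 × 0.2639 = 5.497 mg/L.
DO = 8.51 − 5.497 = 3.013 mg/L.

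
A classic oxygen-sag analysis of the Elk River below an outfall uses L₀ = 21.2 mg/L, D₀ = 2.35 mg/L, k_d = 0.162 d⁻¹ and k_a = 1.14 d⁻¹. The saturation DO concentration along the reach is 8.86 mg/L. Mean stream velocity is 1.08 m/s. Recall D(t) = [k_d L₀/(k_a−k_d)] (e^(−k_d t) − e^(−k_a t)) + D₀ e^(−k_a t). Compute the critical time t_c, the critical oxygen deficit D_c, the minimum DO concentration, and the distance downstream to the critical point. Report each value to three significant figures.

t_c ≈ 0.864 d; D_c ≈ 2.62 mg/L; min DO ≈ 6.24 mg/L; x_c ≈ 80.6 km

t_c = [1/(k_a−k_d)] ln[(k_a/k_d)(1 − D₀(k_a−k_d)/(k_d L₀))]
= [1/(1.14−0.162)] ln[(1.14/0.162)(1 − 2.35×0.9780/(0.162×21.2))]
= (1/0.9780) ln[7.037 × 0.3308] = 1.022 × ln(2.328) = 1.022 × 0.8449 = 0.8640 d.
L(t_c) = L₀ e^(−k_d t_c) = 21.2 × 0.8694 = 18.43 mg/L, and at the critical point k_a D_c = k_d L, so D_c = (0.162/1.14) × 18.43 = 2.619 mg/L.
Minimum DO = C_s − D_c = 8.86 − 2.619 = 6.241 mg/L.
x_c = v t_c = 1.08 m/s × 0.8640 d × 86400 s/d = 80620 m ≈ 80.6 km.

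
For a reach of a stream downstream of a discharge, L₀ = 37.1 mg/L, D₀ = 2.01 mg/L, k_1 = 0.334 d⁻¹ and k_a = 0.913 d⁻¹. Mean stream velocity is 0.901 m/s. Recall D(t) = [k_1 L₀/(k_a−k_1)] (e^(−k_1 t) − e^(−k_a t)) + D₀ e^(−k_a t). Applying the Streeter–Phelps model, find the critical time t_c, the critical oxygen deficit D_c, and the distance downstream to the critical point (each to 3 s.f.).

t_c ≈ 1.57 d; D_c ≈ 8.04 mg/L; x_c ≈ 122 km

With k_a/k_1 = 2.734 and 1 − D₀(k_a−k_1)/(k_1 L₀) = 0.9061,
t_c = ln(2.734 × 0.9061) / (0.913 − 0.334) = ln(2.477) / 0.5790 = 0.9070/0.5790 = 1.566 d.
D_c = (k_1/k_a) L₀ e^(−k_1 t_c) = (0.334/0.913) × 37.1 × e^(−0.334×1.566) = 0.3658 × 37.1 × 0.5926 = 8.043 mg/L.
x_c = v t_c = 0.901 m/s × 1.566 d × 86400 s/d = 121900 m ≈ 122 km.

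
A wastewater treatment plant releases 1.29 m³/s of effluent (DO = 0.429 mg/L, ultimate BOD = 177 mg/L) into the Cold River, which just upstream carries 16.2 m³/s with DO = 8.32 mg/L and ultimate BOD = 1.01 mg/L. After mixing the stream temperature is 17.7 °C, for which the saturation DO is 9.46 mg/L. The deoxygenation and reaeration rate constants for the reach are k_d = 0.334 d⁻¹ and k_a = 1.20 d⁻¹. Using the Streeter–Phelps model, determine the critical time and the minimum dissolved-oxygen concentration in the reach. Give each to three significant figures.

Mixed DO = (16.2×8.32 + 1.29×0.429)/(16.2+1.29) = 135.3/17.49 = 7.738 mg/L.
Mixed L₀ = (16.2×1.01 + 1.29×177)/(17.49) = 244.7/17.49 = 13.99 mg/L.
Initial deficit D₀ = C_s − DO₀ = 9.46 − 7.738 = 1.722 mg/L.
t_c = (1/0.8660) ln[(1.20/0.334)(1 − 1.722×0.8660/(0.334×13.99))] = 1.155 × ln(2.446) = 1.033 d.
D_c = (0.334/1.20) × 13.99 × e^(−0.334×1.033) = 0.2783 × 13.99 × 0.7082 = 2.758 mg/L.
Minimum DO = 9.46 − 2.758 = 6.702 mg/L.

t_c ≈ 1.03 d; minimum DO ≈ 6.70 mg/L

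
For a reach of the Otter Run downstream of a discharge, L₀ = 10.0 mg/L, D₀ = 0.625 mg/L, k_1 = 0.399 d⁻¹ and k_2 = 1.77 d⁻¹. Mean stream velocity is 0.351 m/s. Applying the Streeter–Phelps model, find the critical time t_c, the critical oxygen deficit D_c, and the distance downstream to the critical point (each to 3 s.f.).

With k_2/k_1 = 4.436 and 1 − D₀(k_2−k_1)/(k_1 L₀) = 0.7852,
t_c = ln(4.436 × 0.7852) / (1.77 − 0.399) = ln(3.483) / 1.371 = 1.248/1.371 = 0.9103 d.
D_c = (k_1/k_2) L₀ e^(−k_1 t_c) = (0.399/1.77) × 10.0 × e^(−0.399×0.9103) = 0.2254 × 10.0 × 0.6954 = 1.568 mg/L.
x_c = v t_c = 0.351 m/s × 0.9103 d × 86400 s/d = 27610 m ≈ 27.6 km.

t_c ≈ 0.910 d; D_c ≈ 1.57 mg/L; x_c ≈ 27.6 km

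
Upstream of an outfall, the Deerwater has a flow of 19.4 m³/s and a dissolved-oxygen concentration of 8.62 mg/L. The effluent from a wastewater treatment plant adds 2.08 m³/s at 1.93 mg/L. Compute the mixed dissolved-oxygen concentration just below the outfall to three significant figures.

Flow-weighted mixing: C = (Q_r C_r + Q_w C_w)/(Q_r + Q_w)
= (19.4×8.62 + 2.08×1.93)/(19.4 + 2.08) = 171.2/21.48 = 7.972 mg/L.

7.97 mg/L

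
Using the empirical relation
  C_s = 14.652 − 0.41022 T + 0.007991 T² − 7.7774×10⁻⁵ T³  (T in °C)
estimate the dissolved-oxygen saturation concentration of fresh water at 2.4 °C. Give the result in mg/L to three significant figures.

C_s = 14.652 − 0.41022×2.4 + 0.007991×2.4² − 7.7774×10⁻⁵×2.4³ = 13.71 mg/L.

C_s ≈ 13.7 mg/L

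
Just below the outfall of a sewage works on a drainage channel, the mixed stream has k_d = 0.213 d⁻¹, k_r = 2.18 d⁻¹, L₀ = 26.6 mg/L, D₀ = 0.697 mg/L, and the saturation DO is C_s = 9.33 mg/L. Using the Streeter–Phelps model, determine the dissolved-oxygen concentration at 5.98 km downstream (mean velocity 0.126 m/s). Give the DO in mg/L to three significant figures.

Travel time t = x/v = 5.98 km / (0.126 m/s) = 5980 m / 0.126 m/s = 47460 s = 0.5493 d.
k_d L₀/(k_r−k_d) = 0.213×26.6/(2.18−0.213) = 5.666/1.967 = 2.880 mg/L.
e^(−k_d t) = e^(−0.213×0.5493) = 0.8896; e^(−k_r t) = e^(−2.18×0.5493) = 0.3019.
D = 2.880 × (0.8896 − 0.3019) + 0.697 × 0.3019 = 1.693 + 0.2105 = 1.903 mg/L.
DO = C_s − D = 9.33 − 1.903 = 7.427 mg/L.

DO ≈ 7.43 mg/L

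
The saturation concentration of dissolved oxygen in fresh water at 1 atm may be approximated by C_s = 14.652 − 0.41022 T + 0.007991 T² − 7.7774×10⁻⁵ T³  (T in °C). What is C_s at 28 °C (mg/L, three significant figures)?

C_s ≈ 7.72 mg/L

C_s = 14.652 − 0.41022×28 + 0.007991×28² − 7.7774×10⁻⁵×28³ = 7.723 mg/L.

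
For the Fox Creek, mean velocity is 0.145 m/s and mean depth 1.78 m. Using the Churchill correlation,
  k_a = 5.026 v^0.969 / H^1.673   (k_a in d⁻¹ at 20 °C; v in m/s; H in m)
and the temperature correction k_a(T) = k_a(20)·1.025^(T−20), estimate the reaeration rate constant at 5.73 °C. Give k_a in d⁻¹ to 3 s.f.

k_a ≈ 0.207 d⁻¹

k_a(20) = 5.026 × 0.145^0.969 / 1.78^1.673 = 5.026 × 0.1539 / 2.624 = 0.2949 d⁻¹.
k_a(5.73) = 0.2949 × 1.025^(5.73−20) = 0.2949 × 0.7030 = 0.2073 d⁻¹.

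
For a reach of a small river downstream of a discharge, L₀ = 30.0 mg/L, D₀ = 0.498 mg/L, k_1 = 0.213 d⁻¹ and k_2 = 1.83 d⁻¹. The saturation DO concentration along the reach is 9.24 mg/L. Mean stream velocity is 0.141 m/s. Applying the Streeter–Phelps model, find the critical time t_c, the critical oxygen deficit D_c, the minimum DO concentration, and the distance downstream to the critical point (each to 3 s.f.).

At the critical point dD/dt = 0, so k_1 L₀ e^(−k_1 t) = k_2 D. Substituting D(t) from the Streeter–Phelps equation and solving for t gives
t_c = ln[(k_2/k_1)(1 − D₀(k_2−k_1)/(k_1 L₀))] / (k_2−k_1).
Here k_2−k_1 = 1.617 d⁻¹ and 1 − D₀(k_2−k_1)/(k_1 L₀) = 1 − 0.498×1.617/(0.213×30.0) = 0.8740, so
t_c = ln(8.592 × 0.8740) / 1.617 = 2.016 / 1.617 = 1.247 d.
L(t_c) = L₀ e^(−k_1 t_c) = 30.0 × 0.7668 = 23.00 mg/L, and at the critical point k_2 D_c = k_1 L, so D_c = (0.213/1.83) × 23.00 = 2.677 mg/L.
Minimum DO = C_s − D_c = 9.24 − 2.677 = 6.563 mg/L.
x_c = v t_c = 0.141 m/s × 1.247 d × 86400 s/d = 15190 m ≈ 15.2 km.

t_c ≈ 1.25 d; D_c ≈ 2.68 mg/L; min DO ≈ 6.56 mg/L; x_c ≈ 15.2 km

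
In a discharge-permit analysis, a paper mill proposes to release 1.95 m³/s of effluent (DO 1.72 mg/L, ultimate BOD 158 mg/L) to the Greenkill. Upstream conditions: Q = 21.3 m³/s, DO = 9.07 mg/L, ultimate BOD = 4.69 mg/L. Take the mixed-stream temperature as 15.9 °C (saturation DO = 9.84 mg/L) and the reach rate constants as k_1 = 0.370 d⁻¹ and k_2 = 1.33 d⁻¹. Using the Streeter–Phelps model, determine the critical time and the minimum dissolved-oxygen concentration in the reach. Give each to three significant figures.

Mixed DO = (21.3×9.07 + 1.95×1.72)/(21.3+1.95) = 196.5/23.25 = 8.454 mg/L.
Mixed L₀ = (21.3×4.69 + 1.95×158)/(23.25) = 408.0/23.25 = 17.55 mg/L.
Initial deficit D₀ = C_s − DO₀ = 9.84 − 8.454 = 1.386 mg/L.
t_c = (1/0.9600) ln[(1.33/0.370)(1 − 1.386×0.9600/(0.370×17.55))] = 1.042 × ln(2.858) = 1.094 d.
D_c = (0.370/1.33) × 17.55 × e^(−0.370×1.094) = 0.2782 × 17.55 × 0.6672 = 3.257 mg/L.
Minimum DO = 9.84 − 3.257 = 6.583 mg/L.

t_c ≈ 1.09 d; minimum DO ≈ 6.58 mg/L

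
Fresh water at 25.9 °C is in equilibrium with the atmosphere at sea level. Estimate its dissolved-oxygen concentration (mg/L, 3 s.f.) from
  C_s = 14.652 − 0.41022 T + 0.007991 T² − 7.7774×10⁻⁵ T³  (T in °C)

C_s = 14.652 − 0.41022×25.9 + 0.007991×25.9² − 7.7774×10⁻⁵×25.9³ = 8.037 mg/L.

C_s ≈ 8.04 mg/L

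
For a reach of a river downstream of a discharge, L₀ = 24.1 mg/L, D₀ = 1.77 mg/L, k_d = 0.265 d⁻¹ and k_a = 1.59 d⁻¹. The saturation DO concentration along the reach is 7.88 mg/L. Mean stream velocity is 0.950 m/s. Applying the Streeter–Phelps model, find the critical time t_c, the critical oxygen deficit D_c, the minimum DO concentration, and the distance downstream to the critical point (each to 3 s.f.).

With k_a/k_d = 6.000 and 1 − D₀(k_a−k_d)/(k_d L₀) = 0.6328,
t_c = ln(6.000 × 0.6328) / (1.59 − 0.265) = ln(3.797) / 1.325 = 1.334/1.325 = 1.007 d.
D_c = (k_d/k_a) L₀ e^(−k_d t_c) = (0.265/1.59) × 24.1 × e^(−0.265×1.007) = 0.1667 × 24.1 × 0.7658 = 3.076 mg/L.
Minimum DO = C_s − D_c = 7.88 − 3.076 = 4.804 mg/L.
x_c = v t_c = 0.950 m/s × 1.007 d × 86400 s/d = 82650 m ≈ 82.6 km.

t_c ≈ 1.01 d; D_c ≈ 3.08 mg/L; min DO ≈ 4.80 mg/L; x_c ≈ 82.6 km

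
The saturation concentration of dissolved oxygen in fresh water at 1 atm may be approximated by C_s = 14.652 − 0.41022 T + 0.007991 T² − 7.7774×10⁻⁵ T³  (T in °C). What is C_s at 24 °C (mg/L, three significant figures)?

C_s = 14.652 − 0.41022×24 + 0.007991×24² − 7.7774×10⁻⁵×24³ = 8.334 mg/L.

C_s ≈ 8.33 mg/L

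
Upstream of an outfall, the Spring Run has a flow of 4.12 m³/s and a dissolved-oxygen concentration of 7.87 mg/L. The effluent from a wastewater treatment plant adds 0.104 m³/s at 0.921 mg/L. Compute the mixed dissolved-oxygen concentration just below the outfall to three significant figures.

Flow-weighted mixing: C = (Q_r C_r + Q_w C_w)/(Q_r + Q_w)
= (4.12×7.87 + 0.104×0.921)/(4.12 + 0.104) = 32.52/4.224 = 7.699 mg/L.

7.70 mg/L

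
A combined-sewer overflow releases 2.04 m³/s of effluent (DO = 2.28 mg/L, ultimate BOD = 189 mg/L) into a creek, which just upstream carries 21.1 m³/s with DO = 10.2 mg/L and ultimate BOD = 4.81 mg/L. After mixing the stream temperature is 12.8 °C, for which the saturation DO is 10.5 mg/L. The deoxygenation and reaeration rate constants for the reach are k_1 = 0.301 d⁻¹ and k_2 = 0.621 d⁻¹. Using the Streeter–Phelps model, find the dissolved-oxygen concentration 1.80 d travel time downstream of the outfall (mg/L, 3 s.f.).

DO ≈ 5.13 mg/L

Mixed DO = (21.1×10.2 + 2.04×2.28)/(21.1+2.04) = 219.9/23.14 = 9.502 mg/L.
Mixed L₀ = (21.1×4.81 + 2.04×189)/(23.14) = 487.1/23.14 = 21.05 mg/L.
Initial deficit D₀ = C_s − DO₀ = 10.5 − 9.502 = 0.9982 mg/L.
D(1.80) = [0.301×21.05/(0.621−0.301)](e^(−0.301×1.80) − e^(−0.621×1.80)) + 0.9982 e^(−0.621×1.80)
= 19.80 × (0.5817 − 0.3270) + 0.9982 × 0.3270 = 5.369 mg/L.
DO = 10.5 − 5.369 = 5.131 mg/L.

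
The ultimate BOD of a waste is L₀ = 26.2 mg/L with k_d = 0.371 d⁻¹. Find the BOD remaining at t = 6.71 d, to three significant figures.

L_t = L₀ e^(−k_d t) = 26.2 × e^(−0.371×6.71) = 26.2 × 0.08296 = 2.174 mg/L.

L ≈ 2.17 mg/L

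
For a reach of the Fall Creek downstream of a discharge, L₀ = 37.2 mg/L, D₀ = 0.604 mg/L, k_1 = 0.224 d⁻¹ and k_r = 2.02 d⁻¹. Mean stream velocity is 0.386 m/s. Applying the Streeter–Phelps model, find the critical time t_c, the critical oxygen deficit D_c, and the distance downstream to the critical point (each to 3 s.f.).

t_c ≈ 1.15 d; D_c ≈ 3.19 mg/L; x_c ≈ 38.2 km

At the critical point dD/dt = 0, so k_1 L₀ e^(−k_1 t) = k_r D. Substituting D(t) from the Streeter–Phelps equation and solving for t gives
t_c = ln[(k_r/k_1)(1 − D₀(k_r−k_1)/(k_1 L₀))] / (k_r−k_1).
Here k_r−k_1 = 1.796 d⁻¹ and 1 − D₀(k_r−k_1)/(k_1 L₀) = 1 − 0.604×1.796/(0.224×37.2) = 0.8698, so
t_c = ln(9.018 × 0.8698) / 1.796 = 2.060 / 1.796 = 1.147 d.
L(t_c) = L₀ e^(−k_1 t_c) = 37.2 × 0.7735 = 28.77 mg/L, and at the critical point k_r D_c = k_1 L, so D_c = (0.224/2.02) × 28.77 = 3.191 mg/L.
x_c = v t_c = 0.386 m/s × 1.147 d × 86400 s/d = 38250 m ≈ 38.2 km.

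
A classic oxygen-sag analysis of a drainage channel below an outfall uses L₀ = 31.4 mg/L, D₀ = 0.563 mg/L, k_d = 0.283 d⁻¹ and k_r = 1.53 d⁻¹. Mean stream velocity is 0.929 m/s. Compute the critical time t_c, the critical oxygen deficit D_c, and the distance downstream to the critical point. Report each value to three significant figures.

t_c ≈ 1.29 d; D_c ≈ 4.03 mg/L; x_c ≈ 103 km

With k_r/k_d = 5.406 and 1 − D₀(k_r−k_d)/(k_d L₀) = 0.9210,
t_c = ln(5.406 × 0.9210) / (1.53 − 0.283) = ln(4.979) / 1.247 = 1.605/1.247 = 1.287 d.
D_c = (k_d/k_r) L₀ e^(−k_d t_c) = (0.283/1.53) × 31.4 × e^(−0.283×1.287) = 0.1850 × 31.4 × 0.6947 = 4.035 mg/L.
x_c = v t_c = 0.929 m/s × 1.287 d × 86400 s/d = 103300 m ≈ 103 km.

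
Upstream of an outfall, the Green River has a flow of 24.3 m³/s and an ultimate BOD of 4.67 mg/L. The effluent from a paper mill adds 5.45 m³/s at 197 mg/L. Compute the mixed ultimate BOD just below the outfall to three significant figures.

39.9 mg/L

Flow-weighted mixing: C = (Q_r C_r + Q_w C_w)/(Q_r + Q_w)
= (24.3×4.67 + 5.45×197)/(24.3 + 5.45) = 1187/29.75 = 39.90 mg/L.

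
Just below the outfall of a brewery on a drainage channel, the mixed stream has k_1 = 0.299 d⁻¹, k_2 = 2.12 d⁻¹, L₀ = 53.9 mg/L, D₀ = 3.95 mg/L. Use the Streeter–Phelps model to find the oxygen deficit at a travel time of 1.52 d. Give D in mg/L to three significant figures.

k_1 L₀/(k_2−k_1) = 0.299×53.9/(2.12−0.299) = 16.12/1.821 = 8.850 mg/L.
e^(−k_1 t) = e^(−0.299×1.520) = 0.6348; e^(−k_2 t) = e^(−2.12×1.520) = 0.03986.
D = 8.850 × (0.6348 − 0.03986) + 3.95 × 0.03986 = 5.265 + 0.1574 = 5.423 mg/L.

D ≈ 5.42 mg/L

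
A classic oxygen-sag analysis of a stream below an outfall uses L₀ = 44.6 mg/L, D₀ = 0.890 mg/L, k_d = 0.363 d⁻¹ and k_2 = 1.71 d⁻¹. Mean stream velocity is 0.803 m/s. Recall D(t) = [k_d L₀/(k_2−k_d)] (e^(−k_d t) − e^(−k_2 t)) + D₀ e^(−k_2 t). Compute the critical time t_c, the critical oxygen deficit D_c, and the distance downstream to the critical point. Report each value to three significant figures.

At the critical point dD/dt = 0, so k_d L₀ e^(−k_d t) = k_2 D. Substituting D(t) from the Streeter–Phelps equation and solving for t gives
t_c = ln[(k_2/k_d)(1 − D₀(k_2−k_d)/(k_d L₀))] / (k_2−k_d).
Here k_2−k_d = 1.347 d⁻¹ and 1 − D₀(k_2−k_d)/(k_d L₀) = 1 − 0.890×1.347/(0.363×44.6) = 0.9260, so
t_c = ln(4.711 × 0.9260) / 1.347 = 1.473 / 1.347 = 1.093 d.
L(t_c) = L₀ e^(−k_d t_c) = 44.6 × 0.6724 = 29.99 mg/L, and at the critical point k_2 D_c = k_d L, so D_c = (0.363/1.71) × 29.99 = 6.366 mg/L.
x_c = v t_c = 0.803 m/s × 1.093 d × 86400 s/d = 75860 m ≈ 75.9 km.

t_c ≈ 1.09 d; D_c ≈ 6.37 mg/L; x_c ≈ 75.9 km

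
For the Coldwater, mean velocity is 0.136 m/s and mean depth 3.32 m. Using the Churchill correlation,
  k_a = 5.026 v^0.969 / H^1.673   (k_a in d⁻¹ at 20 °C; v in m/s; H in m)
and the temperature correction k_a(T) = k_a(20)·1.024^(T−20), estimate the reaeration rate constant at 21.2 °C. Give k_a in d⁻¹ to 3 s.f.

k_a(20) = 5.026 × 0.136^0.969 / 3.32^1.673 = 5.026 × 0.1447 / 7.445 = 0.09767 d⁻¹.
k_a(21.2) = 0.09767 × 1.024^(21.2−20) = 0.09767 × 1.029 = 0.1005 d⁻¹.

k_a ≈ 0.100 d⁻¹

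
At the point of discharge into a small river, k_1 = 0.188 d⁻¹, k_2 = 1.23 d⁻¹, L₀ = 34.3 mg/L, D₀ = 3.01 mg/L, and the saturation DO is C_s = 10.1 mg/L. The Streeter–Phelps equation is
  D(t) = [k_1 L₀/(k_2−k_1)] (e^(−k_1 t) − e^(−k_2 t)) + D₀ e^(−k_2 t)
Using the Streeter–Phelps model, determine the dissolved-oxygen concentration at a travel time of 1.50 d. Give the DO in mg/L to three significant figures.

k_1 L₀/(k_2−k_1) = 0.188×34.3/(1.23−0.188) = 6.448/1.042 = 6.188 mg/L.
e^(−k_1 t) = e^(−0.188×1.500) = 0.7543; e^(−k_2 t) = e^(−1.23×1.500) = 0.1580.
D = 6.188 × (0.7543 − 0.1580) + 3.01 × 0.1580 = 3.690 + 0.4757 = 4.166 mg/L.
DO = C_s − D = 10.1 − 4.166 = 5.934 mg/L.

DO ≈ 5.93 mg/L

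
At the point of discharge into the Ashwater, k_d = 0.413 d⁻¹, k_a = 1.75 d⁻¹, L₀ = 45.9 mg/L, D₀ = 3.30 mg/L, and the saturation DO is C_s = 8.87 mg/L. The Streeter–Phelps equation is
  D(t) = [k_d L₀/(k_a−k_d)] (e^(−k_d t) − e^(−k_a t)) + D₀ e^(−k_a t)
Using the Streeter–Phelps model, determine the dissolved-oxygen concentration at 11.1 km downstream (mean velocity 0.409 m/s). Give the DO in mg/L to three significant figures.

DO ≈ 2.69 mg/L

Travel time t = x/v = 11.1 km / (0.409 m/s) = 11100 m / 0.409 m/s = 27140 s = 0.3141 d.
k_d L₀/(k_a−k_d) = 0.413×45.9/(1.75−0.413) = 18.96/1.337 = 14.18 mg/L.
e^(−k_d t) = e^(−0.413×0.3141) = 0.8783; e^(−k_a t) = e^(−1.75×0.3141) = 0.5771.
D = 14.18 × (0.8783 − 0.5771) + 3.30 × 0.5771 = 4.271 + 1.905 = 6.175 mg/L.
DO = C_s − D = 8.87 − 6.175 = 2.695 mg/L.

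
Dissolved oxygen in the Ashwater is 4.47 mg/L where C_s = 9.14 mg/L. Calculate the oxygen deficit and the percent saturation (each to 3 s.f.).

D = C_s − C = 9.14 − 4.47 = 4.67 mg/L.
% saturation = 4.47/9.14 × 100 = 48.9 %.

D ≈ 4.67 mg/L; 48.9 % saturation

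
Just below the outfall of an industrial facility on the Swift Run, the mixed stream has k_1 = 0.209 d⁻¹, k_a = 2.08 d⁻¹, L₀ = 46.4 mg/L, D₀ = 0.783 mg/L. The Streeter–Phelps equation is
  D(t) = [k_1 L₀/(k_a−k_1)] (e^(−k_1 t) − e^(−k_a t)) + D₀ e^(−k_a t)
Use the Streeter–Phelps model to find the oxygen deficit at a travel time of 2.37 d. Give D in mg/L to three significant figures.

D ≈ 3.13 mg/L

k_1 L₀/(k_a−k_1) = 0.209×46.4/(2.08−0.209) = 9.698/1.871 = 5.183 mg/L.
e^(−k_1 t) = e^(−0.209×2.370) = 0.6094; e^(−k_a t) = e^(−2.08×2.370) = 0.007229.
D = 5.183 × (0.6094 − 0.007229) + 0.783 × 0.007229 = 3.121 + 0.005661 = 3.127 mg/L.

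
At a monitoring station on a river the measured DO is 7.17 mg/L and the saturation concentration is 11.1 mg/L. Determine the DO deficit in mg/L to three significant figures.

D = C_s − C = 11.1 − 7.17 = 3.93 mg/L.

D ≈ 3.93 mg/L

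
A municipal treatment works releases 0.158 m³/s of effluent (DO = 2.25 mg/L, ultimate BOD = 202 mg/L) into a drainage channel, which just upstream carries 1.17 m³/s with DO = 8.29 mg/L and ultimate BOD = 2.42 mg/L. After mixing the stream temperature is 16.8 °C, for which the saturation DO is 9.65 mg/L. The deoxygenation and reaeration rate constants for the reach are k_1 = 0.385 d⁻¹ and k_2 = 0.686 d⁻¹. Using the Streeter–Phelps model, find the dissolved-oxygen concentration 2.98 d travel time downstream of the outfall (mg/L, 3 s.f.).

Mixed DO = (1.17×8.29 + 0.158×2.25)/(1.17+0.158) = 10.05/1.328 = 7.571 mg/L.
Mixed L₀ = (1.17×2.42 + 0.158×202)/(1.328) = 34.75/1.328 = 26.17 mg/L.
Initial deficit D₀ = C_s − DO₀ = 9.65 − 7.571 = 2.079 mg/L.
D(2.98) = [0.385×26.17/(0.686−0.385)](e^(−0.385×2.98) − e^(−0.686×2.98)) + 2.079 e^(−0.686×2.98)
= 33.47 × (0.3175 − 0.1295) + 2.079 × 0.1295 = 6.562 mg/L.
DO = 9.65 − 6.562 = 3.088 mg/L.

DO ≈ 3.09 mg/L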